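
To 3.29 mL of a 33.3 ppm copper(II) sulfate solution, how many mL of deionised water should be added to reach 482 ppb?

482 ppb = 0.482 ppm.
V₂ = C₁V₁/C₂ = 33.3 × 3.29 / 0.482 = 227 mL.
Diluent to add = V₂ − V₁ = 227 − 3.29 = 224 mL.

224 mL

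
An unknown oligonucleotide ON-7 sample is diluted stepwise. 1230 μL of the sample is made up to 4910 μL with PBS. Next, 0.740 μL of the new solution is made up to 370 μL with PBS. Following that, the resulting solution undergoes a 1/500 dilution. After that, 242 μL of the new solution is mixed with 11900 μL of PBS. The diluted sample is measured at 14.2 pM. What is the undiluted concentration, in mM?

0.711 mM

Overall dilution factor = 3.992 × 500 × 500 × 50.17 = 5.01 × 10⁷.
Original = 14.2 pM × 5.01 × 10⁷ = 7.11 × 10⁸ pM = 0.711 mM.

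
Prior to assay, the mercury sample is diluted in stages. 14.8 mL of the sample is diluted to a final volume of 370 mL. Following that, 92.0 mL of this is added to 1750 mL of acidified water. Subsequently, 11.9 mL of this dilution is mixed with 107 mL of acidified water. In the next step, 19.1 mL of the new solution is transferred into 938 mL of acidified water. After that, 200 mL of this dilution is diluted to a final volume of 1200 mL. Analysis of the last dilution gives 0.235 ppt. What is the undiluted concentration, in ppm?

0.353 ppm

Overall dilution factor = 25 × 20.02 × 9.992 × 50.11 × 6 = 1.50 × 10⁶.
Original = 0.235 ppt × 1.50 × 10⁶ = 3.53 × 10⁵ ppt = 0.353 ppm.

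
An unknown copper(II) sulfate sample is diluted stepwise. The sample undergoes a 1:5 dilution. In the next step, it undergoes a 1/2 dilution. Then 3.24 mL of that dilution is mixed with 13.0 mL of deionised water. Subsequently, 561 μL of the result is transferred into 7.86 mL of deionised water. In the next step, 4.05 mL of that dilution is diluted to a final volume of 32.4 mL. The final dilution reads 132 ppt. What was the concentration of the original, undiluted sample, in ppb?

Overall dilution factor = 5 × 2 × 5.012 × 15.01 × 8 = 6019.
Original = 132 ppt × 6019 = 7.95 × 10⁵ ppt = 795 ppb.

795 ppb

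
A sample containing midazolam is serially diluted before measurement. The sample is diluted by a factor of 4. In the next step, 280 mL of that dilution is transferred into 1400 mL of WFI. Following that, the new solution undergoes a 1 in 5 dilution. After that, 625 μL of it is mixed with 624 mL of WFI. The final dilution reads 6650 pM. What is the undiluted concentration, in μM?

798 μM

Overall dilution factor = 4 × 6 × 5 × 999.4 = 1.20 × 10⁵.
Original = 6650 pM × 1.20 × 10⁵ = 7.98 × 10⁸ pM = 798 μM.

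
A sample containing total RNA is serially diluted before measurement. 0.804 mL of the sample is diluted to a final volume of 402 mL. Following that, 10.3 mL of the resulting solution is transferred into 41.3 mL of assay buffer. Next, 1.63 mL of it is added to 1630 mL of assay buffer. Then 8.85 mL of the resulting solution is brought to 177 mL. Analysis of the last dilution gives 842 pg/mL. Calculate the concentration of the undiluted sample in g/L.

Overall dilution factor = 500 × 5.010 × 1001 × 20 = 5.01 × 10⁷.
Original = 842 pg/mL × 5.01 × 10⁷ = 4.22 × 10¹⁰ pg/mL = 42.2 g/L.

42.2 g/L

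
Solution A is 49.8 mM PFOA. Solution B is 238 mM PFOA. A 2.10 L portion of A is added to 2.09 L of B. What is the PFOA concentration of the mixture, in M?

0.144 M

C_mix = (C_A·V_A + C_B·V_B)/(V_A + V_B) = (49.8×2.10 + 238×2.09) / 4.190 = 144 mM = 0.144 M.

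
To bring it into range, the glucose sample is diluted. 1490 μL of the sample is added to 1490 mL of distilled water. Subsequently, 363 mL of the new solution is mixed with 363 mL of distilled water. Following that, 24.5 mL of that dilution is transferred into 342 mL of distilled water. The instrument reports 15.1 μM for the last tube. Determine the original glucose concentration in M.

0.452 M

Overall dilution factor = 1001 × 2 × 14.96 = 2.99 × 10⁴.
Original = 15.1 μM × 2.99 × 10⁴ = 4.52 × 10⁵ μM = 0.452 M.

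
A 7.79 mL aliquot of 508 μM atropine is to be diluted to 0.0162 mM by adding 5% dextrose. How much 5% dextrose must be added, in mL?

0.0162 mM = 16.2 μM.
V₂ = C₁V₁/C₂ = 508 × 7.79 / 16.2 = 244 mL.
Diluent to add = V₂ − V₁ = 244 − 7.79 = 236 mL.

236 mL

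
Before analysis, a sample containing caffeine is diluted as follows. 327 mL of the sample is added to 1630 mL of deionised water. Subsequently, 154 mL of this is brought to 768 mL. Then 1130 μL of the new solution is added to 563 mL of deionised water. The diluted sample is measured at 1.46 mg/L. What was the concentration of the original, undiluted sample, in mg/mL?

21.8 mg/mL

Overall dilution factor = 5.985 × 4.987 × 499.2 = 1.49 × 10⁴.
Original = 1.46 mg/L × 1.49 × 10⁴ = 2.18 × 10⁴ mg/L = 21.8 mg/mL.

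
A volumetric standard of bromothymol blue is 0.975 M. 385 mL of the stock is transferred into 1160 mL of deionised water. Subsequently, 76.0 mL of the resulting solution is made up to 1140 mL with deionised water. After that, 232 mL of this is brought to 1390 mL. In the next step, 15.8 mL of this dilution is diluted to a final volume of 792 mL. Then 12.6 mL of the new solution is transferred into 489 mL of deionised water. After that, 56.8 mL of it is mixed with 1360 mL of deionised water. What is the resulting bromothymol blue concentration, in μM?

0.0543 μM

Overall dilution factor = 4.013 × 15 × 5.991 × 50.13 × 39.81 × 24.94 = 1.80 × 10⁷.
0.975 M / 1.80 × 10⁷ = 5.43 × 10⁻⁸ M = 0.0543 μM.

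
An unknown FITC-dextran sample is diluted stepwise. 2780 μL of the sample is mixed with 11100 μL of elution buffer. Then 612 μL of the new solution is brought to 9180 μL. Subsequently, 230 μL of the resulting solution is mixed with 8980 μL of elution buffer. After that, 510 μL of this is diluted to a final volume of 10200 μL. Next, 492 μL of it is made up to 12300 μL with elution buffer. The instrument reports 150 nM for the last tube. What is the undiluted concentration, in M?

0.225 M

Overall dilution factor = 4.993 × 15 × 40.04 × 20 × 25 = 1.50 × 10⁶.
Original = 150 nM × 1.50 × 10⁶ = 2.25 × 10⁸ nM = 0.225 M.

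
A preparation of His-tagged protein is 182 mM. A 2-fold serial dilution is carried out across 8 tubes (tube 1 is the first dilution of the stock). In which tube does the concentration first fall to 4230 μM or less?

tube 6

Tube n has concentration 182 mM / 2ⁿ.
Need 2ⁿ ≥ 182 mM / 4230 μM = 43.0, so n ≥ 5.43.
First such tube: n = 6.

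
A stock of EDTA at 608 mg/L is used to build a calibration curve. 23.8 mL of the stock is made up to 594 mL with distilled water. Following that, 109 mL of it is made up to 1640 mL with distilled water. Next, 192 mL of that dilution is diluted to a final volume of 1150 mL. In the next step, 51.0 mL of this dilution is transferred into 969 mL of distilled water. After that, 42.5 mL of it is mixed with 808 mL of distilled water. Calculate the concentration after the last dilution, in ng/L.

675 ng/L

Overall dilution factor = 24.96 × 15.05 × 5.990 × 20 × 20.01 = 9.00 × 10⁵.
608 mg/L / 9.00 × 10⁵ = 6.75 × 10⁻⁴ mg/L = 675 ng/L.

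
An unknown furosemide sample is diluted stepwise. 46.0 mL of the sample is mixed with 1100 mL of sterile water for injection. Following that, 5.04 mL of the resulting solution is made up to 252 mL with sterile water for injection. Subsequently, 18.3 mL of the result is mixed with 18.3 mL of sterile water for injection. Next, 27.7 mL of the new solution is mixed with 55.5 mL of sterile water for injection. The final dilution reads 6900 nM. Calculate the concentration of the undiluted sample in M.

Overall dilution factor = 24.91 × 50 × 2 × 3.004 = 7483.
Original = 6900 nM × 7483 = 5.16 × 10⁷ nM = 0.0516 M.

0.0516 M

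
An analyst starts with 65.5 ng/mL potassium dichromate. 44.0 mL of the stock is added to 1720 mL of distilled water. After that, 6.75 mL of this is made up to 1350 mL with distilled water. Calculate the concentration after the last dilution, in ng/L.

8.17 ng/L

Overall dilution factor = 40.09 × 200 = 8018.
65.5 ng/mL / 8018 = 8.17 × 10⁻³ ng/mL = 8.17 ng/L.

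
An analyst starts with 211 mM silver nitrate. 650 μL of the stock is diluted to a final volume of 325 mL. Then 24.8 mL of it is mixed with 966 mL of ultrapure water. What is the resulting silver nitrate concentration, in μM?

10.6 μM

Overall dilution factor = 500 × 39.95 = 2.00 × 10⁴.
211 mM / 2.00 × 10⁴ = 0.0106 mM = 10.6 μM.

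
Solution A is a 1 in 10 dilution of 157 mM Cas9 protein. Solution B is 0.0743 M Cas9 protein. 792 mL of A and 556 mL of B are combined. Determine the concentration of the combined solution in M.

0.0399 M

C_A = 157 mM / 10 = 15.7 mM.
C_B = 0.0743 M = 74.3 mM.
C_mix = (C_A·V_A + C_B·V_B)/(V_A + V_B) = (15.7×792 + 74.3×556) / 1348 = 39.9 mM = 0.0399 M.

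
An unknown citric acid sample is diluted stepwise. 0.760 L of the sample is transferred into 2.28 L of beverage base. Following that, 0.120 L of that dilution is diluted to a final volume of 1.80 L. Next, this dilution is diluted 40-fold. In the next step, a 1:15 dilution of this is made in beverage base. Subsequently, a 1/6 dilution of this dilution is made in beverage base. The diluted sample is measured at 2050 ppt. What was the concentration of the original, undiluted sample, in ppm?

443 ppm

Overall dilution factor = 4 × 15 × 40 × 15 × 6 = 2.16 × 10⁵.
Original = 2050 ppt × 2.16 × 10⁵ = 4.43 × 10⁸ ppt = 443 ppm.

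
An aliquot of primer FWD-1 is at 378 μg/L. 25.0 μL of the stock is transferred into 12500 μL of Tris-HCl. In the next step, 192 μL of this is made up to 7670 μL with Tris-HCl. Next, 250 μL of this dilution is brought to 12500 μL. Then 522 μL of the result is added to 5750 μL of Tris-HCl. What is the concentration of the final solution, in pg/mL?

0.0314 pg/mL

Overall dilution factor = 501 × 39.95 × 50 × 12.02 = 1.20 × 10⁷.
378 μg/L / 1.20 × 10⁷ = 3.14 × 10⁻⁵ μg/L = 0.0314 pg/mL.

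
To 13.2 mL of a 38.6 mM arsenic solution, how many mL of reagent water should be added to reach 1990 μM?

243 mL

1990 μM = 1.99 mM.
V₂ = C₁V₁/C₂ = 38.6 × 13.2 / 1.99 = 256 mL.
Diluent to add = V₂ − V₁ = 256 − 13.2 = 243 mL.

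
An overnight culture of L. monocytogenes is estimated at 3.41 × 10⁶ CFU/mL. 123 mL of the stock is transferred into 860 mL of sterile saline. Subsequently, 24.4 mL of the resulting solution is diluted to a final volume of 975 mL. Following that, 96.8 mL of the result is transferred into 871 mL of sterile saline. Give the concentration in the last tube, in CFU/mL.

1070 CFU/mL

Overall dilution factor = 7.992 × 39.96 × 9.998 = 3193.
3.41 × 10⁶ CFU/mL / 3193 = 1070 CFU/mL.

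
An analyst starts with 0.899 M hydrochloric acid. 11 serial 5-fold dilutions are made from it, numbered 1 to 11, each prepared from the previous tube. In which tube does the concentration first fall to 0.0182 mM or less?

Tube n has concentration 0.899 M / 5ⁿ.
Need 5ⁿ ≥ 0.899 M / 0.0182 mM = 4.94 × 10⁴, so n ≥ 6.72.
First such tube: n = 7.

tube 7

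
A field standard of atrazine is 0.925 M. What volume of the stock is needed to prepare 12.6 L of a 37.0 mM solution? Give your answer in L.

37.0 mM = 0.0370 M.
V₁ = C₂V₂/C₁ = 0.0370 × 12.6 / 0.925 = 0.504 L.

0.504 L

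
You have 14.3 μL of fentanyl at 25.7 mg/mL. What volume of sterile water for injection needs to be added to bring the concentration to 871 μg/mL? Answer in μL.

408 μL

871 μg/mL = 0.871 mg/mL.
V₂ = C₁V₁/C₂ = 25.7 × 14.3 / 0.871 = 422 μL.
Diluent to add = V₂ − V₁ = 422 − 14.3 = 408 μL.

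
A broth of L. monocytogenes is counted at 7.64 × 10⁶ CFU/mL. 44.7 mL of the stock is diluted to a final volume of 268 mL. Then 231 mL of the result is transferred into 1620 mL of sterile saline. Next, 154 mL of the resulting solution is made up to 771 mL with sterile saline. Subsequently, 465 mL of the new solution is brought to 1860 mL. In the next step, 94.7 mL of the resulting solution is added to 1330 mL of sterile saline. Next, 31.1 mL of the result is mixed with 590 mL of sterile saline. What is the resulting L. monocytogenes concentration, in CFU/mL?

26.4 CFU/mL

Overall dilution factor = 5.996 × 8.013 × 5.006 × 4 × 15.04 × 19.97 = 2.89 × 10⁵.
7.64 × 10⁶ CFU/mL / 2.89 × 10⁵ = 26.4 CFU/mL.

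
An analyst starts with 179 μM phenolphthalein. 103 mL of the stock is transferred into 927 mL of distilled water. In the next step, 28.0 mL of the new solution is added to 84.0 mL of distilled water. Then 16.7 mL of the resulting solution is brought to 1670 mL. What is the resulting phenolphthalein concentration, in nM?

Overall dilution factor = 10 × 4 × 100 = 4000.
179 μM / 4000 = 0.0447 μM = 44.7 nM.

44.7 nM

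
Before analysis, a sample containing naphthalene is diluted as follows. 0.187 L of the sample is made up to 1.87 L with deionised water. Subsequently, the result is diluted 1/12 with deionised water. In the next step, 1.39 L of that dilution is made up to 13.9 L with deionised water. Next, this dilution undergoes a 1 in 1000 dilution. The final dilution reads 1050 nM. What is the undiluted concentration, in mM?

Overall dilution factor = 10 × 12 × 10 × 1000 = 1.20 × 10⁶.
Original = 1050 nM × 1.20 × 10⁶ = 1.26 × 10⁹ nM = 1260 mM.

1260 mM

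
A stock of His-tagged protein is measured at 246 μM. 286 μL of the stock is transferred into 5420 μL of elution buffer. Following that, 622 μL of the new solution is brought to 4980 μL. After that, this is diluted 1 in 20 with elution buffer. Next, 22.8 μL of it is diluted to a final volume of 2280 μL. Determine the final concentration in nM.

0.770 nM

Overall dilution factor = 19.95 × 8.006 × 20 × 100 = 3.19 × 10⁵.
246 μM / 3.19 × 10⁵ = 7.70 × 10⁻⁴ μM = 0.770 nM.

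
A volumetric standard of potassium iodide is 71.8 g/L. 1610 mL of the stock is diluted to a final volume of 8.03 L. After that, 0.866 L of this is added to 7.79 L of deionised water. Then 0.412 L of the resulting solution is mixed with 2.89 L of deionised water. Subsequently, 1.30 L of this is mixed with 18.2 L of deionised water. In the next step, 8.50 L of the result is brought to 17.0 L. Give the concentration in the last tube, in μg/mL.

Overall dilution factor = 4.988 × 9.995 × 8.015 × 15 × 2 = 1.20 × 10⁴.
71.8 g/L / 1.20 × 10⁴ = 5.99 × 10⁻³ g/L = 5.99 μg/mL.

5.99 μg/mL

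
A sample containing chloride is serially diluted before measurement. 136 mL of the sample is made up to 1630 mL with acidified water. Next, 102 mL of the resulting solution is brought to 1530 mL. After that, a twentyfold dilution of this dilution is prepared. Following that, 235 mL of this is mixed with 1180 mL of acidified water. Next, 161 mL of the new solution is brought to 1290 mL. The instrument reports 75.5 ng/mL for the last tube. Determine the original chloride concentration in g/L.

Overall dilution factor = 11.99 × 15 × 20 × 6.021 × 8.012 = 1.73 × 10⁵.
Original = 75.5 ng/mL × 1.73 × 10⁵ = 1.31 × 10⁷ ng/mL = 13.1 g/L.

13.1 g/L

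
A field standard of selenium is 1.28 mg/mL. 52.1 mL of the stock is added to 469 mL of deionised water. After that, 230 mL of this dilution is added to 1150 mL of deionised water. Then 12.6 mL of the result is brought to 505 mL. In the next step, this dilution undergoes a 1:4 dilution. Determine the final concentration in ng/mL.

Overall dilution factor = 10.00 × 6 × 40.08 × 4 = 9621.
1.28 mg/mL / 9621 = 1.33 × 10⁻⁴ mg/mL = 133 ng/mL.

133 ng/mL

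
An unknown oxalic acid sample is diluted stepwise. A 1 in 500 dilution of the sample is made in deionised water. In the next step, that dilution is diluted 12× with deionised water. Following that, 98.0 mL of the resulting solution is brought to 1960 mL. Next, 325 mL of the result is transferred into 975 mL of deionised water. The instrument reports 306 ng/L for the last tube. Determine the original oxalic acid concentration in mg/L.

147 mg/L

Overall dilution factor = 500 × 12 × 20 × 4 = 4.80 × 10⁵.
Original = 306 ng/L × 4.80 × 10⁵ = 1.47 × 10⁸ ng/L = 147 mg/L.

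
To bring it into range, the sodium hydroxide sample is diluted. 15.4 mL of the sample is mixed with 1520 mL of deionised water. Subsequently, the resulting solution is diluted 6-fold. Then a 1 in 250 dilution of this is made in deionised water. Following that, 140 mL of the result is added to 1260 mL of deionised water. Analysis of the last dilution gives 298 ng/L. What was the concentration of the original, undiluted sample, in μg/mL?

Overall dilution factor = 99.70 × 6 × 250 × 10 = 1.50 × 10⁶.
Original = 298 ng/L × 1.50 × 10⁶ = 4.46 × 10⁸ ng/L = 446 μg/mL.

446 μg/mL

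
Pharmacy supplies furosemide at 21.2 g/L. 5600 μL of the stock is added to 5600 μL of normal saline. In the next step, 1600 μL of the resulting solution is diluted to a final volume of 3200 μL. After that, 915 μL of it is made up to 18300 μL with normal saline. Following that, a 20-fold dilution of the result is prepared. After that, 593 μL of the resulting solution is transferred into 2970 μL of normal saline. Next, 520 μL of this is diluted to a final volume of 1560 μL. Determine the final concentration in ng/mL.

Overall dilution factor = 2 × 2 × 20 × 20 × 6.008 × 3 = 2.88 × 10⁴.
21.2 g/L / 2.88 × 10⁴ = 7.35 × 10⁻⁴ g/L = 735 ng/mL.

735 ng/mL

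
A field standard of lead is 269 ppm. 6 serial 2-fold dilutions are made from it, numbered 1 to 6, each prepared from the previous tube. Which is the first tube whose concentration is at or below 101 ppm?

tube 2

Tube n has concentration 269 ppm / 2ⁿ.
Need 2ⁿ ≥ 269 ppm / 101 ppm = 2.66, so n ≥ 1.41.
First such tube: n = 2.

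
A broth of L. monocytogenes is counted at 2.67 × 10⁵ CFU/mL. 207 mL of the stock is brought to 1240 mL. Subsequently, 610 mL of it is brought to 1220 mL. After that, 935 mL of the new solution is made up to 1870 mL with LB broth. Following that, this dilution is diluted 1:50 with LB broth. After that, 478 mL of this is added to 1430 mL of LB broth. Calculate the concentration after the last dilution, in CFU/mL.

Overall dilution factor = 5.990 × 2 × 2 × 50 × 3.992 = 4782.
2.67 × 10⁵ CFU/mL / 4782 = 55.8 CFU/mL.

55.8 CFU/mL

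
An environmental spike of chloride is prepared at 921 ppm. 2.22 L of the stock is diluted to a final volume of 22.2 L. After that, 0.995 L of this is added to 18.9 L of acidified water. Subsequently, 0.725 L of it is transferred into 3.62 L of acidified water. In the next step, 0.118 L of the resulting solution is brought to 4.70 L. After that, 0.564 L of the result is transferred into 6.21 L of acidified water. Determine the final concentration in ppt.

1610 ppt

Overall dilution factor = 10 × 19.99 × 5.993 × 39.83 × 12.01 = 5.73 × 10⁵.
921 ppm / 5.73 × 10⁵ = 1.61 × 10⁻³ ppm = 1610 ppt.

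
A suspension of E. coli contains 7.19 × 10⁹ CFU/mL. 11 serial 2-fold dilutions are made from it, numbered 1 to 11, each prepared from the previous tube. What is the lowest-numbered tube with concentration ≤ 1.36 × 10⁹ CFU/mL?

Tube n has concentration 7.19 × 10⁹ CFU/mL / 2ⁿ.
Need 2ⁿ ≥ 7.19 × 10⁹ CFU/mL / 1.36 × 10⁹ CFU/mL = 5.29, so n ≥ 2.40.
First such tube: n = 3.

tube 3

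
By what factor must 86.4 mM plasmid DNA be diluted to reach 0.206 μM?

Factor = C₀/C_target = 86.4 mM / 0.206 μM = 4.19 × 10⁵.

4.19 × 10⁵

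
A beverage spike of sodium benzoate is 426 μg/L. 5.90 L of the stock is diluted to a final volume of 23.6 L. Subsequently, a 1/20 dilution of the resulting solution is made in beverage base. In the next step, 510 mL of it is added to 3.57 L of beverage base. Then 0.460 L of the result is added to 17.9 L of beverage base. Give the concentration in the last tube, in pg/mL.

16.7 pg/mL

Overall dilution factor = 4 × 20 × 8 × 39.91 = 2.55 × 10⁴.
426 μg/L / 2.55 × 10⁴ = 0.0167 μg/L = 16.7 pg/mL.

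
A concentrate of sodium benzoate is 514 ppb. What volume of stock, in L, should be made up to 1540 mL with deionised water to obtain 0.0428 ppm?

0.0428 ppm = 42.8 ppb.
V₁ = C₂V₂/C₁ = 42.8 × 1540 / 514 = 128 mL = 0.128 L.

0.128 L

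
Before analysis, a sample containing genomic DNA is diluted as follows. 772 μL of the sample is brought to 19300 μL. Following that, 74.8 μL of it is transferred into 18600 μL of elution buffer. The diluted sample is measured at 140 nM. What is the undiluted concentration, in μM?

Overall dilution factor = 25 × 249.7 = 6242.
Original = 140 nM × 6242 = 8.74 × 10⁵ nM = 874 μM.

874 μM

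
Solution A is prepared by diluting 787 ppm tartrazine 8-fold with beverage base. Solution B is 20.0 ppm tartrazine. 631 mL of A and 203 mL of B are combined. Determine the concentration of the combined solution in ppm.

79.3 ppm

C_A = 787 ppm / 8 = 98.4 ppm.
C_mix = (C_A·V_A + C_B·V_B)/(V_A + V_B) = (98.4×631 + 20.0×203) / 834.0 = 79.3 ppm.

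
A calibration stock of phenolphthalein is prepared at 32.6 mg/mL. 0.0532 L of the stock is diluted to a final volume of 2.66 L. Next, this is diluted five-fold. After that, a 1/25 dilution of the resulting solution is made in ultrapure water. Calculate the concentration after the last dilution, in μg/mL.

5.22 μg/mL

Overall dilution factor = 50 × 5 × 25 = 6250.
32.6 mg/mL / 6250 = 5.22 × 10⁻³ mg/mL = 5.22 μg/mL.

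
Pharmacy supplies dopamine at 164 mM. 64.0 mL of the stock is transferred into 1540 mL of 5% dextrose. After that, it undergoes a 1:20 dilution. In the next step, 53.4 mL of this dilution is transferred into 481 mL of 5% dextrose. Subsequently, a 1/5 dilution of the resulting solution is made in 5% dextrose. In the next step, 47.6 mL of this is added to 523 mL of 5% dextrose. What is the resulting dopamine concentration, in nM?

545 nM

Overall dilution factor = 25.06 × 20 × 10.01 × 5 × 11.99 = 3.01 × 10⁵.
164 mM / 3.01 × 10⁵ = 5.45 × 10⁻⁴ mM = 545 nM.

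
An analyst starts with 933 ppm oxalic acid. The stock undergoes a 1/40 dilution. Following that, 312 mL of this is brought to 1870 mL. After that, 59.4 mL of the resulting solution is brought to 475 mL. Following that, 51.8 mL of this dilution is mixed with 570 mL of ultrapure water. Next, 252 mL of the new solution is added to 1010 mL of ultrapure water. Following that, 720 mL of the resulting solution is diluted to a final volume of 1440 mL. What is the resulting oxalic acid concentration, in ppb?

Overall dilution factor = 40 × 5.994 × 7.997 × 12.00 × 5.008 × 2 = 2.30 × 10⁵.
933 ppm / 2.30 × 10⁵ = 4.05 × 10⁻³ ppm = 4.05 ppb.

4.05 ppb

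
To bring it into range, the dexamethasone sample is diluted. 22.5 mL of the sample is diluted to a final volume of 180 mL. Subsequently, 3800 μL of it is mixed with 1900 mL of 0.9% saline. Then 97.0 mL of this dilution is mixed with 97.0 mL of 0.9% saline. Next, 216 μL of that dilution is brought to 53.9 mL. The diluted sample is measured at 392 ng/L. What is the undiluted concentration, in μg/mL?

Overall dilution factor = 8 × 501 × 2 × 249.5 = 2.00 × 10⁶.
Original = 392 ng/L × 2.00 × 10⁶ = 7.84 × 10⁸ ng/L = 784 μg/mL.

784 μg/mL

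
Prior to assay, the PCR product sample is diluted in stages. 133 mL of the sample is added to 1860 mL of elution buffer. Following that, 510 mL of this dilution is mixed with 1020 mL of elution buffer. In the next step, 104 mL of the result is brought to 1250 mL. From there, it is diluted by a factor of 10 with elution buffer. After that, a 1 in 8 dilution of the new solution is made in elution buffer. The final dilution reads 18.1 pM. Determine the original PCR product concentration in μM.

0.782 μM

Overall dilution factor = 14.98 × 3 × 12.02 × 10 × 8 = 4.32 × 10⁴.
Original = 18.1 pM × 4.32 × 10⁴ = 7.82 × 10⁵ pM = 0.782 μM.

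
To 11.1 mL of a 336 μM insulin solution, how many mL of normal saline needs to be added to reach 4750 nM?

774 mL

4750 nM = 4.75 μM.
V₂ = C₁V₁/C₂ = 336 × 11.1 / 4.75 = 785 mL.
Diluent to add = V₂ − V₁ = 785 − 11.1 = 774 mL.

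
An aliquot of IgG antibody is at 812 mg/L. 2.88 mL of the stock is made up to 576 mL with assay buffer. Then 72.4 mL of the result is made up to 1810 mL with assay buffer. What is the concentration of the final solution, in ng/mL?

Overall dilution factor = 200 × 25 = 5000.
812 mg/L / 5000 = 0.162 mg/L = 162 ng/mL.

162 ng/mL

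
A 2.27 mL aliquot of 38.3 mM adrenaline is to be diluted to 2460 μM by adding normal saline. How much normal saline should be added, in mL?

2460 μM = 2.46 mM.
V₂ = C₁V₁/C₂ = 38.3 × 2.27 / 2.46 = 35.3 mL.
Diluent to add = V₂ − V₁ = 35.3 − 2.27 = 33.1 mL.

33.1 mL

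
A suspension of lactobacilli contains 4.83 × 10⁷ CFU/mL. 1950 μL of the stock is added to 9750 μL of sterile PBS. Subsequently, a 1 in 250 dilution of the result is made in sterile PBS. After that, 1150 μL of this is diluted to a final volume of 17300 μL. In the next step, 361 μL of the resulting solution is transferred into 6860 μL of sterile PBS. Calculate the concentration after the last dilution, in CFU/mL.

107 CFU/mL

Overall dilution factor = 6 × 250 × 15.04 × 20.00 = 4.51 × 10⁵.
4.83 × 10⁷ CFU/mL / 4.51 × 10⁵ = 107 CFU/mL.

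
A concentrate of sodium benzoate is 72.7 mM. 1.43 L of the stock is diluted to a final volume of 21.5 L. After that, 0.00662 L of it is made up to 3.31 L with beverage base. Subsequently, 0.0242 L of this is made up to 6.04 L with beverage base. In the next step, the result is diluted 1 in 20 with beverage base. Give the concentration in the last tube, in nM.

1.94 nM

Overall dilution factor = 15.03 × 500 × 249.6 × 20 = 3.75 × 10⁷.
72.7 mM / 3.75 × 10⁷ = 1.94 × 10⁻⁶ mM = 1.94 nM.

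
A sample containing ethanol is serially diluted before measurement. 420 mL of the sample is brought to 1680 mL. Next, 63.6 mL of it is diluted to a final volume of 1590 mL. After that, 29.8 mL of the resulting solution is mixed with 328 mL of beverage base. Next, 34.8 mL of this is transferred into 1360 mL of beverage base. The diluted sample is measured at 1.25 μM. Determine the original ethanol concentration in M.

Overall dilution factor = 4 × 25 × 12.01 × 40.08 = 4.81 × 10⁴.
Original = 1.25 μM × 4.81 × 10⁴ = 6.02 × 10⁴ μM = 0.0602 M.

0.0602 M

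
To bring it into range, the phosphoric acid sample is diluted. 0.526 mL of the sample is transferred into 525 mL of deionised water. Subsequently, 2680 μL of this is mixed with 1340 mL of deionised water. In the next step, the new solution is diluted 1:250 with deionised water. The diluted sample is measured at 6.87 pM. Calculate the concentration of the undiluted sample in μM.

860 μM

Overall dilution factor = 999.1 × 501 × 250 = 1.25 × 10⁸.
Original = 6.87 pM × 1.25 × 10⁸ = 8.60 × 10⁸ pM = 860 μM.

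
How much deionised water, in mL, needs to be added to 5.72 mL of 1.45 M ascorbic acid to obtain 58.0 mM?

58.0 mM = 0.0580 M.
V₂ = C₁V₁/C₂ = 1.45 × 5.72 / 0.0580 = 143 mL.
Diluent to add = V₂ − V₁ = 143 − 5.72 = 137 mL.

137 mL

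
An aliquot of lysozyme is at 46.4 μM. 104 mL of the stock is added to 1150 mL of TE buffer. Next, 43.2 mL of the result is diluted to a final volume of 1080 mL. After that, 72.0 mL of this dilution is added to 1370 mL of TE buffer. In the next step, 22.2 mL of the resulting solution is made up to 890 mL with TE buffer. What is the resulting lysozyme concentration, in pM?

192 pM

Overall dilution factor = 12.06 × 25 × 20.03 × 40.09 = 2.42 × 10⁵.
46.4 μM / 2.42 × 10⁵ = 1.92 × 10⁻⁴ μM = 192 pM.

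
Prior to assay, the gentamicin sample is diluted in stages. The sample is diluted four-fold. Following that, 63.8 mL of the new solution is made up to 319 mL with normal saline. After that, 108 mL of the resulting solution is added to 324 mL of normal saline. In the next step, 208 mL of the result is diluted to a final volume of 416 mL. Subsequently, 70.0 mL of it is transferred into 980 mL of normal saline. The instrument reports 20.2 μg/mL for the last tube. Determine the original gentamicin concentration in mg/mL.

48.5 mg/mL

Overall dilution factor = 4 × 5 × 4 × 2 × 15 = 2400.
Original = 20.2 μg/mL × 2400 = 4.85 × 10⁴ μg/mL = 48.5 mg/mL.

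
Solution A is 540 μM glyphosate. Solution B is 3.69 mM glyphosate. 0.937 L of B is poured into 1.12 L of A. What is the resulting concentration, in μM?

C_B = 3.69 mM = 3690 μM.
C_mix = (C_A·V_A + C_B·V_B)/(V_A + V_B) = (540×1.12 + 3690×0.937) / 2.057 = 1975 μM.

1970 μM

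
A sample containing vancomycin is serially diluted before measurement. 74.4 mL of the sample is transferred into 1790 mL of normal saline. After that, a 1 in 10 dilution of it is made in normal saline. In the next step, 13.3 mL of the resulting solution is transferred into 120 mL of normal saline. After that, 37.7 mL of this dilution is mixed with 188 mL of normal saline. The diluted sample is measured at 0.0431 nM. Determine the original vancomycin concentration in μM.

Overall dilution factor = 25.06 × 10 × 10.02 × 5.987 = 1.50 × 10⁴.
Original = 0.0431 nM × 1.50 × 10⁴ = 648 nM = 0.648 μM.

0.648 μM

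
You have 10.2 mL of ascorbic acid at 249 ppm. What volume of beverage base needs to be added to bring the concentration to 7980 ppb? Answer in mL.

7980 ppb = 7.98 ppm.
V₂ = C₁V₁/C₂ = 249 × 10.2 / 7.98 = 318 mL.
Diluent to add = V₂ − V₁ = 318 − 10.2 = 308 mL.

308 mL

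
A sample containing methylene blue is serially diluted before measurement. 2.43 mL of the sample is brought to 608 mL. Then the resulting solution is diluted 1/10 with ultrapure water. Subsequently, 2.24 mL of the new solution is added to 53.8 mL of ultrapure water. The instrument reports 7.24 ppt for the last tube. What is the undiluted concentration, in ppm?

Overall dilution factor = 250.2 × 10 × 25.02 = 6.26 × 10⁴.
Original = 7.24 ppt × 6.26 × 10⁴ = 4.53 × 10⁵ ppt = 0.453 ppm.

0.453 ppm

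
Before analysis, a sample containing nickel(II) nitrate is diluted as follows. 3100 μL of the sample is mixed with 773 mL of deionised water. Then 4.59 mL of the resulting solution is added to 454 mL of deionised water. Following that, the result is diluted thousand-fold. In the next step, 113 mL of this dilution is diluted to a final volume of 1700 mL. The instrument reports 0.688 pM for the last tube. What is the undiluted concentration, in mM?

0.259 mM

Overall dilution factor = 250.4 × 99.91 × 1000 × 15.04 = 3.76 × 10⁸.
Original = 0.688 pM × 3.76 × 10⁸ = 2.59 × 10⁸ pM = 0.259 mM.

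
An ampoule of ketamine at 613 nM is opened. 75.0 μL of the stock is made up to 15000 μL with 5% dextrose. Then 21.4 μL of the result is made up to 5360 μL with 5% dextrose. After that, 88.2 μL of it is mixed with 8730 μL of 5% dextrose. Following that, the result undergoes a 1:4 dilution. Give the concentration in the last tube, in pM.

0.0306 pM

Overall dilution factor = 200 × 250.5 × 99.98 × 4 = 2.00 × 10⁷.
613 nM / 2.00 × 10⁷ = 3.06 × 10⁻⁵ nM = 0.0306 pM.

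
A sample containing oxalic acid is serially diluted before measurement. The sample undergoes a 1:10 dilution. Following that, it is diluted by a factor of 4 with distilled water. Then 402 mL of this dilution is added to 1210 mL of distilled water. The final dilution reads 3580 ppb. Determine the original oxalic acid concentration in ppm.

574 ppm

Overall dilution factor = 10 × 4 × 4.010 = 160.
Original = 3580 ppb × 160 = 5.74 × 10⁵ ppb = 574 ppm.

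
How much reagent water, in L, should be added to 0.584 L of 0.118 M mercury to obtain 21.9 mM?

21.9 mM = 0.0219 M.
V₂ = C₁V₁/C₂ = 0.118 × 0.584 / 0.0219 = 3.15 L.
Diluent to add = V₂ − V₁ = 3.15 − 0.584 = 2.56 L.

2.56 L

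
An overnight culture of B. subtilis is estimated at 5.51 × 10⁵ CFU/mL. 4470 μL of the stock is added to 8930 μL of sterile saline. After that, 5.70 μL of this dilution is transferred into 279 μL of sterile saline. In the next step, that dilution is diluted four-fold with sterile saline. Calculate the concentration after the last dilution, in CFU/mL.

Overall dilution factor = 2.998 × 49.95 × 4 = 599.
5.51 × 10⁵ CFU/mL / 599 = 920 CFU/mL.

920 CFU/mL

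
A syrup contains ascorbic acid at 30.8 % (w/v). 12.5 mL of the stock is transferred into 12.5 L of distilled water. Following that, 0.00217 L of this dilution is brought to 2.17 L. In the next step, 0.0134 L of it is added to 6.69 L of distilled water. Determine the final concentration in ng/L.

615 ng/L

Overall dilution factor = 1001 × 1000 × 500.3 = 5.01 × 10⁸.
30.8 % (w/v) / 5.01 × 10⁸ = 6.15 × 10⁻⁸ % (w/v) = 615 ng/L.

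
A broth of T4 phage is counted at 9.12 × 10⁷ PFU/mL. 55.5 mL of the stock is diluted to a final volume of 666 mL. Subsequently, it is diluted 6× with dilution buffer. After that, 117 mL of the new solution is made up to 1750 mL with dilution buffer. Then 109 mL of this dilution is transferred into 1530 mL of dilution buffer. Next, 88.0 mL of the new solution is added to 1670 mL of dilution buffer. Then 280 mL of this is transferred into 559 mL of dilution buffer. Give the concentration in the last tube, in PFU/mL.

94.1 PFU/mL

Overall dilution factor = 12 × 6 × 14.96 × 15.04 × 19.98 × 2.996 = 9.69 × 10⁵.
9.12 × 10⁷ PFU/mL / 9.69 × 10⁵ = 94.1 PFU/mL.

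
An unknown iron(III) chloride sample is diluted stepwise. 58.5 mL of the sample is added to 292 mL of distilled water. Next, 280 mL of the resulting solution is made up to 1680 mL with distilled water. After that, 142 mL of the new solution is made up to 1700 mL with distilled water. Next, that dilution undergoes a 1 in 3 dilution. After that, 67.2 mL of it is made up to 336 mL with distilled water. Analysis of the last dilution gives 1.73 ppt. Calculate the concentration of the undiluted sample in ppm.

Overall dilution factor = 5.991 × 6 × 11.97 × 3 × 5 = 6456.
Original = 1.73 ppt × 6456 = 1.12 × 10⁴ ppt = 0.0112 ppm.

0.0112 ppm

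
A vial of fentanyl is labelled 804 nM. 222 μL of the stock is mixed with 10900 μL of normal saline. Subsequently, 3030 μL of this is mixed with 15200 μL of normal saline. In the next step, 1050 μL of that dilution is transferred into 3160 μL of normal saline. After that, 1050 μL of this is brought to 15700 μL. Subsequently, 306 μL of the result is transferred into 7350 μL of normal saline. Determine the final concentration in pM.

Overall dilution factor = 50.10 × 6.017 × 4.010 × 14.95 × 25.02 = 4.52 × 10⁵.
804 nM / 4.52 × 10⁵ = 1.78 × 10⁻³ nM = 1.78 pM.

1.78 pM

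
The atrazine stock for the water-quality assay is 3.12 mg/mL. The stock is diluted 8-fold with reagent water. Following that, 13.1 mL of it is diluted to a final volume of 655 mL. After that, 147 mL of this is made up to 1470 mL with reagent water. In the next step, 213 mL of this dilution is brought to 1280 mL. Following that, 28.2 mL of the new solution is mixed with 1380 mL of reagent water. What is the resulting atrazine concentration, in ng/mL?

Overall dilution factor = 8 × 50 × 10 × 6.009 × 49.94 = 1.20 × 10⁶.
3.12 mg/mL / 1.20 × 10⁶ = 2.60 × 10⁻⁶ mg/mL = 2.60 ng/mL.

2.60 ng/mL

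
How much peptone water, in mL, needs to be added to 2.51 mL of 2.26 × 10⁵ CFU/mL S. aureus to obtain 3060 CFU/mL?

183 mL

V₂ = C₁V₁/C₂ = 2.26 × 10⁵ × 2.51 / 3060 = 185 mL.
Diluent to add = V₂ − V₁ = 185 − 2.51 = 183 mL.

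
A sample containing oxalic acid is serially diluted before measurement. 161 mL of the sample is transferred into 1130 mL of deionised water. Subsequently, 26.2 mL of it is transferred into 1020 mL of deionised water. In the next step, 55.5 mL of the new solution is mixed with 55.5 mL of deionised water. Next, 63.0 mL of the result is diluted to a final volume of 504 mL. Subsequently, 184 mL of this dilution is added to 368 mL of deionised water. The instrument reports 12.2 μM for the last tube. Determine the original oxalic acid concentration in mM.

188 mM

Overall dilution factor = 8.019 × 39.93 × 2 × 8 × 3 = 1.54 × 10⁴.
Original = 12.2 μM × 1.54 × 10⁴ = 1.88 × 10⁵ μM = 188 mM.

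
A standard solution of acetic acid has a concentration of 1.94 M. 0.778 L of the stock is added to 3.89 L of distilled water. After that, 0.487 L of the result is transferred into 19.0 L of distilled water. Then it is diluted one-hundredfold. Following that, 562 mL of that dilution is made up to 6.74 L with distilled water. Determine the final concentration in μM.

Overall dilution factor = 6 × 40.01 × 100 × 11.99 = 2.88 × 10⁵.
1.94 M / 2.88 × 10⁵ = 6.74 × 10⁻⁶ M = 6.74 μM.

6.74 μM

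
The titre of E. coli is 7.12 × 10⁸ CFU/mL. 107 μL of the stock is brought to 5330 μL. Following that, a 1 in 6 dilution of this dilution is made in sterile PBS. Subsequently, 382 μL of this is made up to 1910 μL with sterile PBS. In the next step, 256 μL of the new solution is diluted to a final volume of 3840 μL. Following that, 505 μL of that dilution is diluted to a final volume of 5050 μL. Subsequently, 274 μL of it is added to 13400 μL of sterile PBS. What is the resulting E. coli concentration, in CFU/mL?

63.6 CFU/mL

Overall dilution factor = 49.81 × 6 × 5 × 15 × 10 × 49.91 = 1.12 × 10⁷.
7.12 × 10⁸ CFU/mL / 1.12 × 10⁷ = 63.6 CFU/mL.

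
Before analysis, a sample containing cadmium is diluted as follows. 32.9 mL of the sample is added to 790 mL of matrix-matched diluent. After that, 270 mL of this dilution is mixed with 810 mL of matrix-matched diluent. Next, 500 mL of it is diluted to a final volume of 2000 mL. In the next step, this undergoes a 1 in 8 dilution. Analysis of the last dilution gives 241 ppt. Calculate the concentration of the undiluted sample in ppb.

772 ppb

Overall dilution factor = 25.01 × 4 × 4 × 8 = 3202.
Original = 241 ppt × 3202 = 7.72 × 10⁵ ppt = 772 ppb.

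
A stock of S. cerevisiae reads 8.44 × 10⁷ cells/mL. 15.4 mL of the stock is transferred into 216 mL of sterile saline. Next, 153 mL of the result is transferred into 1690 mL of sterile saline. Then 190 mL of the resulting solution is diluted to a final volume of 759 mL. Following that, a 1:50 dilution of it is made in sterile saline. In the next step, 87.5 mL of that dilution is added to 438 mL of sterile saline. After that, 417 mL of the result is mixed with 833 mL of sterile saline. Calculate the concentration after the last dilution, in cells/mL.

Overall dilution factor = 15.03 × 12.05 × 3.995 × 50 × 6.006 × 2.998 = 6.51 × 10⁵.
8.44 × 10⁷ cells/mL / 6.51 × 10⁵ = 130 cells/mL.

130 cells/mL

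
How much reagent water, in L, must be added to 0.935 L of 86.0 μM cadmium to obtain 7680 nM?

7680 nM = 7.68 μM.
V₂ = C₁V₁/C₂ = 86.0 × 0.935 / 7.68 = 10.5 L.
Diluent to add = V₂ − V₁ = 10.5 − 0.935 = 9.54 L.

9.54 L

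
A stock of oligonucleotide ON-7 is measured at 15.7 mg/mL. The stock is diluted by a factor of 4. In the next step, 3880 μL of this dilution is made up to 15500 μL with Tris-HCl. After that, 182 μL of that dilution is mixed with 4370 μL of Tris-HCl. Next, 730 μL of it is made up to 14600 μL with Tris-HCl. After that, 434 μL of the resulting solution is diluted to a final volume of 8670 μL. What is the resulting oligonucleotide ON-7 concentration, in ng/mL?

Overall dilution factor = 4 × 3.995 × 25.01 × 20 × 19.98 = 1.60 × 10⁵.
15.7 mg/mL / 1.60 × 10⁵ = 9.83 × 10⁻⁵ mg/mL = 98.3 ng/mL.

98.3 ng/mL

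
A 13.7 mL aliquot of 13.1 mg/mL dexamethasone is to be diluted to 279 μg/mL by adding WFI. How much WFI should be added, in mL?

279 μg/mL = 0.279 mg/mL.
V₂ = C₁V₁/C₂ = 13.1 × 13.7 / 0.279 = 643 mL.
Diluent to add = V₂ − V₁ = 643 − 13.7 = 630 mL.

630 mL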